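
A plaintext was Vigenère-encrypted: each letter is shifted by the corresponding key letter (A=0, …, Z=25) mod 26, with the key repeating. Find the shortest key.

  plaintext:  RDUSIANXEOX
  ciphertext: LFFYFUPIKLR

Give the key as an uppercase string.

UCLGX

  i= 0: L-R = 20 → U
  i= 1: F-D =  2 → C
  i= 2: F-U = 11 → L
  i= 3: Y-S =  6 → G
  i= 4: F-I = 23 → X
  i= 5: U-A = 20 → U
  i= 6: P-N =  2 → C
  i= 7: I-X = 11 → L
  i= 8: K-E =  6 → G
  i= 9: L-O = 23 → X
  i=10: R-X = 20 → U
  shifts repeat with period 5: UCLGX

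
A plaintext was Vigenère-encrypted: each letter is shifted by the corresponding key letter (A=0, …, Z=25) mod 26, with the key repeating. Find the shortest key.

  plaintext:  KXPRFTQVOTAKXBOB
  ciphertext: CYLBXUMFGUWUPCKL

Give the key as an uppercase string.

SBWK

  i= 0: C-K = 18 → S
  i= 1: Y-X =  1 → B
  i= 2: L-P = 22 → W
  i= 3: B-R = 10 → K
  i= 4: X-F = 18 → S
  i= 5: U-T =  1 → B
  i= 6: M-Q = 22 → W
  i= 7: F-V = 10 → K
  i= 8: G-O = 18 → S
  i= 9: U-T =  1 → B
  i=10: W-A = 22 → W
  i=11: U-K = 10 → K
  i=12: P-X = 18 → S
  i=13: C-B =  1 → B
  i=14: K-O = 22 → W
  i=15: L-B = 10 → K
  shifts repeat with period 4: SBWK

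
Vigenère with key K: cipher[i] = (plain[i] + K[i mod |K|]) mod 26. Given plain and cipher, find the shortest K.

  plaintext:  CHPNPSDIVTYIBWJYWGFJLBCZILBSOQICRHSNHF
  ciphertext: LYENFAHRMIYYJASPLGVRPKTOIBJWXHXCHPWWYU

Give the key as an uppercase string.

JRPAQIE

  i= 0: L-C =  9 → J
  i= 1: Y-H = 17 → R
  i= 2: E-P = 15 → P
  i= 3: N-N =  0 → A
  i= 4: F-P = 16 → Q
  i= 5: A-S =  8 → I
  i= 6: H-D =  4 → E
  i= 7: R-I =  9 → J
  i= 8: M-V = 17 → R
  i= 9: I-T = 15 → P
  i=10: Y-Y =  0 → A
  i=11: Y-I = 16 → Q
  i=12: J-B =  8 → I
  i=13: A-W =  4 → E
  i=14: S-J =  9 → J
  i=15: P-Y = 17 → R
  i=16: L-W = 15 → P
  i=17: G-G =  0 → A
  i=18: V-F = 16 → Q
  i=19: R-J =  8 → I
  i=20: P-L =  4 → E
  i=21: K-B =  9 → J
  i=22: T-C = 17 → R
  i=23: O-Z = 15 → P
  i=24: I-I =  0 → A
  i=25: B-L = 16 → Q
  i=26: J-B =  8 → I
  i=27: W-S =  4 → E
  i=28: X-O =  9 → J
  i=29: H-Q = 17 → R
  i=30: X-I = 15 → P
  i=31: C-C =  0 → A
  i=32: H-R = 16 → Q
  i=33: P-H =  8 → I
  i=34: W-S =  4 → E
  i=35: W-N =  9 → J
  i=36: Y-H = 17 → R
  i=37: U-F = 15 → P
  shifts repeat with period 7: JRPAQIE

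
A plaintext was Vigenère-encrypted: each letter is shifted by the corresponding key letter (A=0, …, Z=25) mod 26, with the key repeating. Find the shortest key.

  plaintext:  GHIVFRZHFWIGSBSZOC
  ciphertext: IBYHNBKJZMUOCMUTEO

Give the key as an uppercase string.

  i= 0: I-G =  2 → C
  i= 1: B-H = 20 → U
  i= 2: Y-I = 16 → Q
  i= 3: H-V = 12 → M
  i= 4: N-F =  8 → I
  i= 5: B-R = 10 → K
  i= 6: K-Z = 11 → L
  i= 7: J-H =  2 → C
  i= 8: Z-F = 20 → U
  i= 9: M-W = 16 → Q
  i=10: U-I = 12 → M
  i=11: O-G =  8 → I
  i=12: C-S = 10 → K
  i=13: M-B = 11 → L
  i=14: U-S =  2 → C
  i=15: T-Z = 20 → U
  i=16: E-O = 16 → Q
  i=17: O-C = 12 → M
  shifts repeat with period 7: CUQMIKL

CUQMIKL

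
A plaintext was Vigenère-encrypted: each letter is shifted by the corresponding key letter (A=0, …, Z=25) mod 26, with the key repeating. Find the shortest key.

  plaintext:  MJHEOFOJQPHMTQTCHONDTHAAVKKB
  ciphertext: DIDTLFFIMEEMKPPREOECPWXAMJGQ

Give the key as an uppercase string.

  i= 0: D-M = 17 → R
  i= 1: I-J = 25 → Z
  i= 2: D-H = 22 → W
  i= 3: T-E = 15 → P
  i= 4: L-O = 23 → X
  i= 5: F-F =  0 → A
  i= 6: F-O = 17 → R
  i= 7: I-J = 25 → Z
  i= 8: M-Q = 22 → W
  i= 9: E-P = 15 → P
  i=10: E-H = 23 → X
  i=11: M-M =  0 → A
  i=12: K-T = 17 → R
  i=13: P-Q = 25 → Z
  i=14: P-T = 22 → W
  i=15: R-C = 15 → P
  i=16: E-H = 23 → X
  i=17: O-O =  0 → A
  i=18: E-N = 17 → R
  i=19: C-D = 25 → Z
  i=20: P-T = 22 → W
  i=21: W-H = 15 → P
  i=22: X-A = 23 → X
  i=23: A-A =  0 → A
  i=24: M-V = 17 → R
  i=25: J-K = 25 → Z
  i=26: G-K = 22 → W
  i=27: Q-B = 15 → P
  shifts repeat with period 6: RZWPXA

RZWPXA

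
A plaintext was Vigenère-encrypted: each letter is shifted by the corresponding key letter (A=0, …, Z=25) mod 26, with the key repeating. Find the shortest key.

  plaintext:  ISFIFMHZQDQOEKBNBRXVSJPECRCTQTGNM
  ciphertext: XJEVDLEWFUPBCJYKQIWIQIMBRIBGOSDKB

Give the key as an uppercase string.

PRZNYZXX

  i= 0: X-I = 15 → P
  i= 1: J-S = 17 → R
  i= 2: E-F = 25 → Z
  i= 3: V-I = 13 → N
  i= 4: D-F = 24 → Y
  i= 5: L-M = 25 → Z
  i= 6: E-H = 23 → X
  i= 7: W-Z = 23 → X
  i= 8: F-Q = 15 → P
  i= 9: U-D = 17 → R
  i=10: P-Q = 25 → Z
  i=11: B-O = 13 → N
  i=12: C-E = 24 → Y
  i=13: J-K = 25 → Z
  i=14: Y-B = 23 → X
  i=15: K-N = 23 → X
  i=16: Q-B = 15 → P
  i=17: I-R = 17 → R
  i=18: W-X = 25 → Z
  i=19: I-V = 13 → N
  i=20: Q-S = 24 → Y
  i=21: I-J = 25 → Z
  i=22: M-P = 23 → X
  i=23: B-E = 23 → X
  i=24: R-C = 15 → P
  i=25: I-R = 17 → R
  i=26: B-C = 25 → Z
  i=27: G-T = 13 → N
  i=28: O-Q = 24 → Y
  i=29: S-T = 25 → Z
  i=30: D-G = 23 → X
  i=31: K-N = 23 → X
  i=32: B-M = 15 → P
  shifts repeat with period 8: PRZNYZXX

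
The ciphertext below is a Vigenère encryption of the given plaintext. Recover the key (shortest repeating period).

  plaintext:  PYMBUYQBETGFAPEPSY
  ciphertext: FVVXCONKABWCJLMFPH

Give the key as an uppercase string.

  i= 0: F-P = 16 → Q
  i= 1: V-Y = 23 → X
  i= 2: V-M =  9 → J
  i= 3: X-B = 22 → W
  i= 4: C-U =  8 → I
  i= 5: O-Y = 16 → Q
  i= 6: N-Q = 23 → X
  i= 7: K-B =  9 → J
  i= 8: A-E = 22 → W
  i= 9: B-T =  8 → I
  i=10: W-G = 16 → Q
  i=11: C-F = 23 → X
  i=12: J-A =  9 → J
  i=13: L-P = 22 → W
  i=14: M-E =  8 → I
  i=15: F-P = 16 → Q
  i=16: P-S = 23 → X
  i=17: H-Y =  9 → J
  shifts repeat with period 5: QXJWI

QXJWI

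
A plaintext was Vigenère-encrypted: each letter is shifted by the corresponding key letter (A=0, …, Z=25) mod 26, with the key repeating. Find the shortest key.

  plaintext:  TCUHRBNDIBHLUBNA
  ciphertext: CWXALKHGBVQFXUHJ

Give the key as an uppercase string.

JUDTU

  i= 0: C-T =  9 → J
  i= 1: W-C = 20 → U
  i= 2: X-U =  3 → D
  i= 3: A-H = 19 → T
  i= 4: L-R = 20 → U
  i= 5: K-B =  9 → J
  i= 6: H-N = 20 → U
  i= 7: G-D =  3 → D
  i= 8: B-I = 19 → T
  i= 9: V-B = 20 → U
  i=10: Q-H =  9 → J
  i=11: F-L = 20 → U
  i=12: X-U =  3 → D
  i=13: U-B = 19 → T
  i=14: H-N = 20 → U
  i=15: J-A =  9 → J
  shifts repeat with period 5: JUDTU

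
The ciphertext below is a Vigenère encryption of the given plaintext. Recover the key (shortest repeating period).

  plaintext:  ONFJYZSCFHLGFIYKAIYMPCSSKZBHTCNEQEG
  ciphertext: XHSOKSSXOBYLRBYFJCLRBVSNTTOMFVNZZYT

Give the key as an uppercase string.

JUNFMTAV

  i= 0: X-O =  9 → J
  i= 1: H-N = 20 → U
  i= 2: S-F = 13 → N
  i= 3: O-J =  5 → F
  i= 4: K-Y = 12 → M
  i= 5: S-Z = 19 → T
  i= 6: S-S =  0 → A
  i= 7: X-C = 21 → V
  i= 8: O-F =  9 → J
  i= 9: B-H = 20 → U
  i=10: Y-L = 13 → N
  i=11: L-G =  5 → F
  i=12: R-F = 12 → M
  i=13: B-I = 19 → T
  i=14: Y-Y =  0 → A
  i=15: F-K = 21 → V
  i=16: J-A =  9 → J
  i=17: C-I = 20 → U
  i=18: L-Y = 13 → N
  i=19: R-M =  5 → F
  i=20: B-P = 12 → M
  i=21: V-C = 19 → T
  i=22: S-S =  0 → A
  i=23: N-S = 21 → V
  i=24: T-K =  9 → J
  i=25: T-Z = 20 → U
  i=26: O-B = 13 → N
  i=27: M-H =  5 → F
  i=28: F-T = 12 → M
  i=29: V-C = 19 → T
  i=30: N-N =  0 → A
  i=31: Z-E = 21 → V
  i=32: Z-Q =  9 → J
  i=33: Y-E = 20 → U
  i=34: T-G = 13 → N
  shifts repeat with period 8: JUNFMTAV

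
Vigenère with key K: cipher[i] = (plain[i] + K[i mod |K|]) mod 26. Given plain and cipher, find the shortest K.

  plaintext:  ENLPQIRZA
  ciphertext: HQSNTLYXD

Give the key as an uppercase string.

  i= 0: H-E =  3 → D
  i= 1: Q-N =  3 → D
  i= 2: S-L =  7 → H
  i= 3: N-P = 24 → Y
  i= 4: T-Q =  3 → D
  i= 5: L-I =  3 → D
  i= 6: Y-R =  7 → H
  i= 7: X-Z = 24 → Y
  i= 8: D-A =  3 → D
  shifts repeat with period 4: DDHY

DDHY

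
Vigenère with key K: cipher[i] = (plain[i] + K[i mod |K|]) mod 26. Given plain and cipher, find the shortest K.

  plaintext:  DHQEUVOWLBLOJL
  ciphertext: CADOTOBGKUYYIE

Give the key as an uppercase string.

  i= 0: C-D = 25 → Z
  i= 1: A-H = 19 → T
  i= 2: D-Q = 13 → N
  i= 3: O-E = 10 → K
  i= 4: T-U = 25 → Z
  i= 5: O-V = 19 → T
  i= 6: B-O = 13 → N
  i= 7: G-W = 10 → K
  i= 8: K-L = 25 → Z
  i= 9: U-B = 19 → T
  i=10: Y-L = 13 → N
  i=11: Y-O = 10 → K
  i=12: I-J = 25 → Z
  i=13: E-L = 19 → T
  shifts repeat with period 4: ZTNK

ZTNK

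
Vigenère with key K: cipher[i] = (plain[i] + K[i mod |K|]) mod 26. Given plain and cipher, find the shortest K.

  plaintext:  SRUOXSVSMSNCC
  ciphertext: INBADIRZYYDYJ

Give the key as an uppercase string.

QWHMG

  i= 0: I-S = 16 → Q
  i= 1: N-R = 22 → W
  i= 2: B-U =  7 → H
  i= 3: A-O = 12 → M
  i= 4: D-X =  6 → G
  i= 5: I-S = 16 → Q
  i= 6: R-V = 22 → W
  i= 7: Z-S =  7 → H
  i= 8: Y-M = 12 → M
  i= 9: Y-S =  6 → G
  i=10: D-N = 16 → Q
  i=11: Y-C = 22 → W
  i=12: J-C =  7 → H
  shifts repeat with period 5: QWHMG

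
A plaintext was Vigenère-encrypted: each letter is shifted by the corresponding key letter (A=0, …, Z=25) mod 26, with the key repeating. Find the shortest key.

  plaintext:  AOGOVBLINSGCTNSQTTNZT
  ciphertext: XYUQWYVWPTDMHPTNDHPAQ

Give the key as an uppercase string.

  i= 0: X-A = 23 → X
  i= 1: Y-O = 10 → K
  i= 2: U-G = 14 → O
  i= 3: Q-O =  2 → C
  i= 4: W-V =  1 → B
  i= 5: Y-B = 23 → X
  i= 6: V-L = 10 → K
  i= 7: W-I = 14 → O
  i= 8: P-N =  2 → C
  i= 9: T-S =  1 → B
  i=10: D-G = 23 → X
  i=11: M-C = 10 → K
  i=12: H-T = 14 → O
  i=13: P-N =  2 → C
  i=14: T-S =  1 → B
  i=15: N-Q = 23 → X
  i=16: D-T = 10 → K
  i=17: H-T = 14 → O
  i=18: P-N =  2 → C
  i=19: A-Z =  1 → B
  i=20: Q-T = 23 → X
  shifts repeat with period 5: XKOCB

XKOCB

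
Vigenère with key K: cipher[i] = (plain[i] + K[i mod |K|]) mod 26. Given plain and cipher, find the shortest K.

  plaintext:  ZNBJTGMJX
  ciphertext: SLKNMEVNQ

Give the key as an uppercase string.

TYJE

  i= 0: S-Z = 19 → T
  i= 1: L-N = 24 → Y
  i= 2: K-B =  9 → J
  i= 3: N-J =  4 → E
  i= 4: M-T = 19 → T
  i= 5: E-G = 24 → Y
  i= 6: V-M =  9 → J
  i= 7: N-J =  4 → E
  i= 8: Q-X = 19 → T
  shifts repeat with period 4: TYJE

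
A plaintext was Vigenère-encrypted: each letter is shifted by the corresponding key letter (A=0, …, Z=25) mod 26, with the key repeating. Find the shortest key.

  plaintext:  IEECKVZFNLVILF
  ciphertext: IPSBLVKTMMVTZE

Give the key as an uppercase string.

  i= 0: I-I =  0 → A
  i= 1: P-E = 11 → L
  i= 2: S-E = 14 → O
  i= 3: B-C = 25 → Z
  i= 4: L-K =  1 → B
  i= 5: V-V =  0 → A
  i= 6: K-Z = 11 → L
  i= 7: T-F = 14 → O
  i= 8: M-N = 25 → Z
  i= 9: M-L =  1 → B
  i=10: V-V =  0 → A
  i=11: T-I = 11 → L
  i=12: Z-L = 14 → O
  i=13: E-F = 25 → Z
  shifts repeat with period 5: ALOZB

ALOZB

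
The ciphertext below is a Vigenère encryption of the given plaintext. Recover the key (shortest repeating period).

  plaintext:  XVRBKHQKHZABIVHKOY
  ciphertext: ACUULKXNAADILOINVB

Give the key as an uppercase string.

  i= 0: A-X =  3 → D
  i= 1: C-V =  7 → H
  i= 2: U-R =  3 → D
  i= 3: U-B = 19 → T
  i= 4: L-K =  1 → B
  i= 5: K-H =  3 → D
  i= 6: X-Q =  7 → H
  i= 7: N-K =  3 → D
  i= 8: A-H = 19 → T
  i= 9: A-Z =  1 → B
  i=10: D-A =  3 → D
  i=11: I-B =  7 → H
  i=12: L-I =  3 → D
  i=13: O-V = 19 → T
  i=14: I-H =  1 → B
  i=15: N-K =  3 → D
  i=16: V-O =  7 → H
  i=17: B-Y =  3 → D
  shifts repeat with period 5: DHDTB

DHDTB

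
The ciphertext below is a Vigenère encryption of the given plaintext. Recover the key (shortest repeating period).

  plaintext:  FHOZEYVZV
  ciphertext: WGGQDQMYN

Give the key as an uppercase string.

  i= 0: W-F = 17 → R
  i= 1: G-H = 25 → Z
  i= 2: G-O = 18 → S
  i= 3: Q-Z = 17 → R
  i= 4: D-E = 25 → Z
  i= 5: Q-Y = 18 → S
  i= 6: M-V = 17 → R
  i= 7: Y-Z = 25 → Z
  i= 8: N-V = 18 → S
  shifts repeat with period 3: RZS

RZS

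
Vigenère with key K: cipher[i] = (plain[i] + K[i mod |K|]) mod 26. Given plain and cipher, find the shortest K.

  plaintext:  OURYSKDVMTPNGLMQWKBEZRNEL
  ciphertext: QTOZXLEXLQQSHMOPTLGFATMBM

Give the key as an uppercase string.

CZXBFBB

  i= 0: Q-O =  2 → C
  i= 1: T-U = 25 → Z
  i= 2: O-R = 23 → X
  i= 3: Z-Y =  1 → B
  i= 4: X-S =  5 → F
  i= 5: L-K =  1 → B
  i= 6: E-D =  1 → B
  i= 7: X-V =  2 → C
  i= 8: L-M = 25 → Z
  i= 9: Q-T = 23 → X
  i=10: Q-P =  1 → B
  i=11: S-N =  5 → F
  i=12: H-G =  1 → B
  i=13: M-L =  1 → B
  i=14: O-M =  2 → C
  i=15: P-Q = 25 → Z
  i=16: T-W = 23 → X
  i=17: L-K =  1 → B
  i=18: G-B =  5 → F
  i=19: F-E =  1 → B
  i=20: A-Z =  1 → B
  i=21: T-R =  2 → C
  i=22: M-N = 25 → Z
  i=23: B-E = 23 → X
  i=24: M-L =  1 → B
  shifts repeat with period 7: CZXBFBB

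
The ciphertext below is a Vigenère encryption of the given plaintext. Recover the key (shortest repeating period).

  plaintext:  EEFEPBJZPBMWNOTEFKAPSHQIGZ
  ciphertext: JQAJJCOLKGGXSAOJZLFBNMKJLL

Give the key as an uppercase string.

  i= 0: J-E =  5 → F
  i= 1: Q-E = 12 → M
  i= 2: A-F = 21 → V
  i= 3: J-E =  5 → F
  i= 4: J-P = 20 → U
  i= 5: C-B =  1 → B
  i= 6: O-J =  5 → F
  i= 7: L-Z = 12 → M
  i= 8: K-P = 21 → V
  i= 9: G-B =  5 → F
  i=10: G-M = 20 → U
  i=11: X-W =  1 → B
  i=12: S-N =  5 → F
  i=13: A-O = 12 → M
  i=14: O-T = 21 → V
  i=15: J-E =  5 → F
  i=16: Z-F = 20 → U
  i=17: L-K =  1 → B
  i=18: F-A =  5 → F
  i=19: B-P = 12 → M
  i=20: N-S = 21 → V
  i=21: M-H =  5 → F
  i=22: K-Q = 20 → U
  i=23: J-I =  1 → B
  i=24: L-G =  5 → F
  i=25: L-Z = 12 → M
  shifts repeat with period 6: FMVFUB

FMVFUB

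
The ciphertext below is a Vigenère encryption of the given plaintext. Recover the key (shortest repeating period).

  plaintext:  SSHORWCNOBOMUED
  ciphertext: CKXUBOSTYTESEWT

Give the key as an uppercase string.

KSQG

  i= 0: C-S = 10 → K
  i= 1: K-S = 18 → S
  i= 2: X-H = 16 → Q
  i= 3: U-O =  6 → G
  i= 4: B-R = 10 → K
  i= 5: O-W = 18 → S
  i= 6: S-C = 16 → Q
  i= 7: T-N =  6 → G
  i= 8: Y-O = 10 → K
  i= 9: T-B = 18 → S
  i=10: E-O = 16 → Q
  i=11: S-M =  6 → G
  i=12: E-U = 10 → K
  i=13: W-E = 18 → S
  i=14: T-D = 16 → Q
  shifts repeat with period 4: KSQG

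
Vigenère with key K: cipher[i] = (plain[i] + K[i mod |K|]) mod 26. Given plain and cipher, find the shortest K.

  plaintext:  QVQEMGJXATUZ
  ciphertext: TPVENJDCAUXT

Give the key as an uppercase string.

DUFAB

  i= 0: T-Q =  3 → D
  i= 1: P-V = 20 → U
  i= 2: V-Q =  5 → F
  i= 3: E-E =  0 → A
  i= 4: N-M =  1 → B
  i= 5: J-G =  3 → D
  i= 6: D-J = 20 → U
  i= 7: C-X =  5 → F
  i= 8: A-A =  0 → A
  i= 9: U-T =  1 → B
  i=10: X-U =  3 → D
  i=11: T-Z = 20 → U
  shifts repeat with period 5: DUFAB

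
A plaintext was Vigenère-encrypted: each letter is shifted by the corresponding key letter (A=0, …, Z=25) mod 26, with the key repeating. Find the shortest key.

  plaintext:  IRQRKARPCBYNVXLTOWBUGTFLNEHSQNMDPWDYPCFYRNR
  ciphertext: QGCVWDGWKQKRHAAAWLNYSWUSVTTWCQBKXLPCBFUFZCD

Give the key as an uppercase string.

  i= 0: Q-I =  8 → I
  i= 1: G-R = 15 → P
  i= 2: C-Q = 12 → M
  i= 3: V-R =  4 → E
  i= 4: W-K = 12 → M
  i= 5: D-A =  3 → D
  i= 6: G-R = 15 → P
  i= 7: W-P =  7 → H
  i= 8: K-C =  8 → I
  i= 9: Q-B = 15 → P
  i=10: K-Y = 12 → M
  i=11: R-N =  4 → E
  i=12: H-V = 12 → M
  i=13: A-X =  3 → D
  i=14: A-L = 15 → P
  i=15: A-T =  7 → H
  i=16: W-O =  8 → I
  i=17: L-W = 15 → P
  i=18: N-B = 12 → M
  i=19: Y-U =  4 → E
  i=20: S-G = 12 → M
  i=21: W-T =  3 → D
  i=22: U-F = 15 → P
  i=23: S-L =  7 → H
  i=24: V-N =  8 → I
  i=25: T-E = 15 → P
  i=26: T-H = 12 → M
  i=27: W-S =  4 → E
  i=28: C-Q = 12 → M
  i=29: Q-N =  3 → D
  i=30: B-M = 15 → P
  i=31: K-D =  7 → H
  i=32: X-P =  8 → I
  i=33: L-W = 15 → P
  i=34: P-D = 12 → M
  i=35: C-Y =  4 → E
  i=36: B-P = 12 → M
  i=37: F-C =  3 → D
  i=38: U-F = 15 → P
  i=39: F-Y =  7 → H
  i=40: Z-R =  8 → I
  i=41: C-N = 15 → P
  i=42: D-R = 12 → M
  shifts repeat with period 8: IPMEMDPH

IPMEMDPH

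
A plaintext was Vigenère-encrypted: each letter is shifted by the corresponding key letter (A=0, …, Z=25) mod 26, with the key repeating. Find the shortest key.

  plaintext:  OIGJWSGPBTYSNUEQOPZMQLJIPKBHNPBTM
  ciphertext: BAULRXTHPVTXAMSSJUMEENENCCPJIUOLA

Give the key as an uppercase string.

NSOCVF

  i= 0: B-O = 13 → N
  i= 1: A-I = 18 → S
  i= 2: U-G = 14 → O
  i= 3: L-J =  2 → C
  i= 4: R-W = 21 → V
  i= 5: X-S =  5 → F
  i= 6: T-G = 13 → N
  i= 7: H-P = 18 → S
  i= 8: P-B = 14 → O
  i= 9: V-T =  2 → C
  i=10: T-Y = 21 → V
  i=11: X-S =  5 → F
  i=12: A-N = 13 → N
  i=13: M-U = 18 → S
  i=14: S-E = 14 → O
  i=15: S-Q =  2 → C
  i=16: J-O = 21 → V
  i=17: U-P =  5 → F
  i=18: M-Z = 13 → N
  i=19: E-M = 18 → S
  i=20: E-Q = 14 → O
  i=21: N-L =  2 → C
  i=22: E-J = 21 → V
  i=23: N-I =  5 → F
  i=24: C-P = 13 → N
  i=25: C-K = 18 → S
  i=26: P-B = 14 → O
  i=27: J-H =  2 → C
  i=28: I-N = 21 → V
  i=29: U-P =  5 → F
  i=30: O-B = 13 → N
  i=31: L-T = 18 → S
  i=32: A-M = 14 → O
  shifts repeat with period 6: NSOCVF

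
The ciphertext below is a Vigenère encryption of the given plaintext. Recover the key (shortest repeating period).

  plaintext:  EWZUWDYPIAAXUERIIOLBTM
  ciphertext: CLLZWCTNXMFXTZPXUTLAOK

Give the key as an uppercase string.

YPMFAZV

  i= 0: C-E = 24 → Y
  i= 1: L-W = 15 → P
  i= 2: L-Z = 12 → M
  i= 3: Z-U =  5 → F
  i= 4: W-W =  0 → A
  i= 5: C-D = 25 → Z
  i= 6: T-Y = 21 → V
  i= 7: N-P = 24 → Y
  i= 8: X-I = 15 → P
  i= 9: M-A = 12 → M
  i=10: F-A =  5 → F
  i=11: X-X =  0 → A
  i=12: T-U = 25 → Z
  i=13: Z-E = 21 → V
  i=14: P-R = 24 → Y
  i=15: X-I = 15 → P
  i=16: U-I = 12 → M
  i=17: T-O =  5 → F
  i=18: L-L =  0 → A
  i=19: A-B = 25 → Z
  i=20: O-T = 21 → V
  i=21: K-M = 24 → Y
  shifts repeat with period 7: YPMFAZV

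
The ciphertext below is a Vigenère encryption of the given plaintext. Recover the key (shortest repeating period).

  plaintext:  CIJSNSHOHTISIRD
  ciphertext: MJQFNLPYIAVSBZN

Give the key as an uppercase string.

KBHNATI

  i= 0: M-C = 10 → K
  i= 1: J-I =  1 → B
  i= 2: Q-J =  7 → H
  i= 3: F-S = 13 → N
  i= 4: N-N =  0 → A
  i= 5: L-S = 19 → T
  i= 6: P-H =  8 → I
  i= 7: Y-O = 10 → K
  i= 8: I-H =  1 → B
  i= 9: A-T =  7 → H
  i=10: V-I = 13 → N
  i=11: S-S =  0 → A
  i=12: B-I = 19 → T
  i=13: Z-R =  8 → I
  i=14: N-D = 10 → K
  shifts repeat with period 7: KBHNATI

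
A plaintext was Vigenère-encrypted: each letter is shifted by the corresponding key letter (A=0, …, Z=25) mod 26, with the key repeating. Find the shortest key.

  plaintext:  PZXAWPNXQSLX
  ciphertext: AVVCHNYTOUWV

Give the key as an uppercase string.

  i= 0: A-P = 11 → L
  i= 1: V-Z = 22 → W
  i= 2: V-X = 24 → Y
  i= 3: C-A =  2 → C
  i= 4: H-W = 11 → L
  i= 5: N-P = 24 → Y
  i= 6: Y-N = 11 → L
  i= 7: T-X = 22 → W
  i= 8: O-Q = 24 → Y
  i= 9: U-S =  2 → C
  i=10: W-L = 11 → L
  i=11: V-X = 24 → Y
  shifts repeat with period 6: LWYCLY

LWYCLY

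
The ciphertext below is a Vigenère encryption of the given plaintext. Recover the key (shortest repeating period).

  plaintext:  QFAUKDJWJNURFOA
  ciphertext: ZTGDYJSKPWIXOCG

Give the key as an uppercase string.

  i= 0: Z-Q =  9 → J
  i= 1: T-F = 14 → O
  i= 2: G-A =  6 → G
  i= 3: D-U =  9 → J
  i= 4: Y-K = 14 → O
  i= 5: J-D =  6 → G
  i= 6: S-J =  9 → J
  i= 7: K-W = 14 → O
  i= 8: P-J =  6 → G
  i= 9: W-N =  9 → J
  i=10: I-U = 14 → O
  i=11: X-R =  6 → G
  i=12: O-F =  9 → J
  i=13: C-O = 14 → O
  i=14: G-A =  6 → G
  shifts repeat with period 3: JOG

JOG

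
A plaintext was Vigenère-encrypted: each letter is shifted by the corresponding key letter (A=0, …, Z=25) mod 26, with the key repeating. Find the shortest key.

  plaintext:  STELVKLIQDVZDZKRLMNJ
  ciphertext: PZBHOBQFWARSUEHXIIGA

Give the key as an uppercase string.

  i= 0: P-S = 23 → X
  i= 1: Z-T =  6 → G
  i= 2: B-E = 23 → X
  i= 3: H-L = 22 → W
  i= 4: O-V = 19 → T
  i= 5: B-K = 17 → R
  i= 6: Q-L =  5 → F
  i= 7: F-I = 23 → X
  i= 8: W-Q =  6 → G
  i= 9: A-D = 23 → X
  i=10: R-V = 22 → W
  i=11: S-Z = 19 → T
  i=12: U-D = 17 → R
  i=13: E-Z =  5 → F
  i=14: H-K = 23 → X
  i=15: X-R =  6 → G
  i=16: I-L = 23 → X
  i=17: I-M = 22 → W
  i=18: G-N = 19 → T
  i=19: A-J = 17 → R
  shifts repeat with period 7: XGXWTRF

XGXWTRF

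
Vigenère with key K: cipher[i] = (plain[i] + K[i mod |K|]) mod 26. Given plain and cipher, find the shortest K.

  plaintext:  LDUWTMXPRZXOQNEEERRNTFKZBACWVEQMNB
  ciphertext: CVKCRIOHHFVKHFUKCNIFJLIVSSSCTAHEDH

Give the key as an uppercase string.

RSQGYW

  i= 0: C-L = 17 → R
  i= 1: V-D = 18 → S
  i= 2: K-U = 16 → Q
  i= 3: C-W =  6 → G
  i= 4: R-T = 24 → Y
  i= 5: I-M = 22 → W
  i= 6: O-X = 17 → R
  i= 7: H-P = 18 → S
  i= 8: H-R = 16 → Q
  i= 9: F-Z =  6 → G
  i=10: V-X = 24 → Y
  i=11: K-O = 22 → W
  i=12: H-Q = 17 → R
  i=13: F-N = 18 → S
  i=14: U-E = 16 → Q
  i=15: K-E =  6 → G
  i=16: C-E = 24 → Y
  i=17: N-R = 22 → W
  i=18: I-R = 17 → R
  i=19: F-N = 18 → S
  i=20: J-T = 16 → Q
  i=21: L-F =  6 → G
  i=22: I-K = 24 → Y
  i=23: V-Z = 22 → W
  i=24: S-B = 17 → R
  i=25: S-A = 18 → S
  i=26: S-C = 16 → Q
  i=27: C-W =  6 → G
  i=28: T-V = 24 → Y
  i=29: A-E = 22 → W
  i=30: H-Q = 17 → R
  i=31: E-M = 18 → S
  i=32: D-N = 16 → Q
  i=33: H-B =  6 → G
  shifts repeat with period 6: RSQGYW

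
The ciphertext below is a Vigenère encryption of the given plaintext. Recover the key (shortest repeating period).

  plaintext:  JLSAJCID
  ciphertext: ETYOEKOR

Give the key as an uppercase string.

  i= 0: E-J = 21 → V
  i= 1: T-L =  8 → I
  i= 2: Y-S =  6 → G
  i= 3: O-A = 14 → O
  i= 4: E-J = 21 → V
  i= 5: K-C =  8 → I
  i= 6: O-I =  6 → G
  i= 7: R-D = 14 → O
  shifts repeat with period 4: VIGO

VIGO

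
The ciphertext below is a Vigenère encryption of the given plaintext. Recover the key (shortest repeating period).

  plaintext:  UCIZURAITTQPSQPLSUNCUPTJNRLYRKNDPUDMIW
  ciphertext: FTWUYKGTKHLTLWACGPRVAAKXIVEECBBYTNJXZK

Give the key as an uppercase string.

LROVETG

  i= 0: F-U = 11 → L
  i= 1: T-C = 17 → R
  i= 2: W-I = 14 → O
  i= 3: U-Z = 21 → V
  i= 4: Y-U =  4 → E
  i= 5: K-R = 19 → T
  i= 6: G-A =  6 → G
  i= 7: T-I = 11 → L
  i= 8: K-T = 17 → R
  i= 9: H-T = 14 → O
  i=10: L-Q = 21 → V
  i=11: T-P =  4 → E
  i=12: L-S = 19 → T
  i=13: W-Q =  6 → G
  i=14: A-P = 11 → L
  i=15: C-L = 17 → R
  i=16: G-S = 14 → O
  i=17: P-U = 21 → V
  i=18: R-N =  4 → E
  i=19: V-C = 19 → T
  i=20: A-U =  6 → G
  i=21: A-P = 11 → L
  i=22: K-T = 17 → R
  i=23: X-J = 14 → O
  i=24: I-N = 21 → V
  i=25: V-R =  4 → E
  i=26: E-L = 19 → T
  i=27: E-Y =  6 → G
  i=28: C-R = 11 → L
  i=29: B-K = 17 → R
  i=30: B-N = 14 → O
  i=31: Y-D = 21 → V
  i=32: T-P =  4 → E
  i=33: N-U = 19 → T
  i=34: J-D =  6 → G
  i=35: X-M = 11 → L
  i=36: Z-I = 17 → R
  i=37: K-W = 14 → O
  shifts repeat with period 7: LROVETG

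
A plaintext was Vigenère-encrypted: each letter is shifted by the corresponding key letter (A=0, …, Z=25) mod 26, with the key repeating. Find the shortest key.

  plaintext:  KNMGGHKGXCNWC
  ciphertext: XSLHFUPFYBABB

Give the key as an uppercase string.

  i= 0: X-K = 13 → N
  i= 1: S-N =  5 → F
  i= 2: L-M = 25 → Z
  i= 3: H-G =  1 → B
  i= 4: F-G = 25 → Z
  i= 5: U-H = 13 → N
  i= 6: P-K =  5 → F
  i= 7: F-G = 25 → Z
  i= 8: Y-X =  1 → B
  i= 9: B-C = 25 → Z
  i=10: A-N = 13 → N
  i=11: B-W =  5 → F
  i=12: B-C = 25 → Z
  shifts repeat with period 5: NFZBZ

NFZBZ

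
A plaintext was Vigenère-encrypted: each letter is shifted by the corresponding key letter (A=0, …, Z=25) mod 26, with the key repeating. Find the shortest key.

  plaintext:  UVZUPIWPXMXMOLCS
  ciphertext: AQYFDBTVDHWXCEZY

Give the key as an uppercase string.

  i= 0: A-U =  6 → G
  i= 1: Q-V = 21 → V
  i= 2: Y-Z = 25 → Z
  i= 3: F-U = 11 → L
  i= 4: D-P = 14 → O
  i= 5: B-I = 19 → T
  i= 6: T-W = 23 → X
  i= 7: V-P =  6 → G
  i= 8: D-X =  6 → G
  i= 9: H-M = 21 → V
  i=10: W-X = 25 → Z
  i=11: X-M = 11 → L
  i=12: C-O = 14 → O
  i=13: E-L = 19 → T
  i=14: Z-C = 23 → X
  i=15: Y-S =  6 → G
  shifts repeat with period 8: GVZLOTXG

GVZLOTXG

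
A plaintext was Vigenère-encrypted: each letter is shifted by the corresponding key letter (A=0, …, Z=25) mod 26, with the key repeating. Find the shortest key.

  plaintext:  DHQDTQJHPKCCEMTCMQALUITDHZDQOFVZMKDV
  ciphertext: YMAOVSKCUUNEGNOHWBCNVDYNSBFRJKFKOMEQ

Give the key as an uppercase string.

  i= 0: Y-D = 21 → V
  i= 1: M-H =  5 → F
  i= 2: A-Q = 10 → K
  i= 3: O-D = 11 → L
  i= 4: V-T =  2 → C
  i= 5: S-Q =  2 → C
  i= 6: K-J =  1 → B
  i= 7: C-H = 21 → V
  i= 8: U-P =  5 → F
  i= 9: U-K = 10 → K
  i=10: N-C = 11 → L
  i=11: E-C =  2 → C
  i=12: G-E =  2 → C
  i=13: N-M =  1 → B
  i=14: O-T = 21 → V
  i=15: H-C =  5 → F
  i=16: W-M = 10 → K
  i=17: B-Q = 11 → L
  i=18: C-A =  2 → C
  i=19: N-L =  2 → C
  i=20: V-U =  1 → B
  i=21: D-I = 21 → V
  i=22: Y-T =  5 → F
  i=23: N-D = 10 → K
  i=24: S-H = 11 → L
  i=25: B-Z =  2 → C
  i=26: F-D =  2 → C
  i=27: R-Q =  1 → B
  i=28: J-O = 21 → V
  i=29: K-F =  5 → F
  i=30: F-V = 10 → K
  i=31: K-Z = 11 → L
  i=32: O-M =  2 → C
  i=33: M-K =  2 → C
  i=34: E-D =  1 → B
  i=35: Q-V = 21 → V
  shifts repeat with period 7: VFKLCCB

VFKLCCB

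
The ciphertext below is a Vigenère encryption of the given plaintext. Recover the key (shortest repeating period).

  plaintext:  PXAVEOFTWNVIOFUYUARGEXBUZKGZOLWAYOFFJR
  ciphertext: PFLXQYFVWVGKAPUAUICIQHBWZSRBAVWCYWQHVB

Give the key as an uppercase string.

  i= 0: P-P =  0 → A
  i= 1: F-X =  8 → I
  i= 2: L-A = 11 → L
  i= 3: X-V =  2 → C
  i= 4: Q-E = 12 → M
  i= 5: Y-O = 10 → K
  i= 6: F-F =  0 → A
  i= 7: V-T =  2 → C
  i= 8: W-W =  0 → A
  i= 9: V-N =  8 → I
  i=10: G-V = 11 → L
  i=11: K-I =  2 → C
  i=12: A-O = 12 → M
  i=13: P-F = 10 → K
  i=14: U-U =  0 → A
  i=15: A-Y =  2 → C
  i=16: U-U =  0 → A
  i=17: I-A =  8 → I
  i=18: C-R = 11 → L
  i=19: I-G =  2 → C
  i=20: Q-E = 12 → M
  i=21: H-X = 10 → K
  i=22: B-B =  0 → A
  i=23: W-U =  2 → C
  i=24: Z-Z =  0 → A
  i=25: S-K =  8 → I
  i=26: R-G = 11 → L
  i=27: B-Z =  2 → C
  i=28: A-O = 12 → M
  i=29: V-L = 10 → K
  i=30: W-W =  0 → A
  i=31: C-A =  2 → C
  i=32: Y-Y =  0 → A
  i=33: W-O =  8 → I
  i=34: Q-F = 11 → L
  i=35: H-F =  2 → C
  i=36: V-J = 12 → M
  i=37: B-R = 10 → K
  shifts repeat with period 8: AILCMKAC

AILCMKAC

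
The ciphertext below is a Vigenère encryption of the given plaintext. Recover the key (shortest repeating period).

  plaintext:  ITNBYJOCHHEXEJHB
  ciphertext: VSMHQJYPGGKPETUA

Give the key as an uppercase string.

  i= 0: V-I = 13 → N
  i= 1: S-T = 25 → Z
  i= 2: M-N = 25 → Z
  i= 3: H-B =  6 → G
  i= 4: Q-Y = 18 → S
  i= 5: J-J =  0 → A
  i= 6: Y-O = 10 → K
  i= 7: P-C = 13 → N
  i= 8: G-H = 25 → Z
  i= 9: G-H = 25 → Z
  i=10: K-E =  6 → G
  i=11: P-X = 18 → S
  i=12: E-E =  0 → A
  i=13: T-J = 10 → K
  i=14: U-H = 13 → N
  i=15: A-B = 25 → Z
  shifts repeat with period 7: NZZGSAK

NZZGSAK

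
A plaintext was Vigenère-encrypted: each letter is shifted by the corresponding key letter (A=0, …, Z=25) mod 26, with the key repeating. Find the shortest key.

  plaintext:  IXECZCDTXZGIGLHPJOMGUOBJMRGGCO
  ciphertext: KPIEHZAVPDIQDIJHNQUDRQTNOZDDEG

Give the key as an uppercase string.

CSECIXX

  i= 0: K-I =  2 → C
  i= 1: P-X = 18 → S
  i= 2: I-E =  4 → E
  i= 3: E-C =  2 → C
  i= 4: H-Z =  8 → I
  i= 5: Z-C = 23 → X
  i= 6: A-D = 23 → X
  i= 7: V-T =  2 → C
  i= 8: P-X = 18 → S
  i= 9: D-Z =  4 → E
  i=10: I-G =  2 → C
  i=11: Q-I =  8 → I
  i=12: D-G = 23 → X
  i=13: I-L = 23 → X
  i=14: J-H =  2 → C
  i=15: H-P = 18 → S
  i=16: N-J =  4 → E
  i=17: Q-O =  2 → C
  i=18: U-M =  8 → I
  i=19: D-G = 23 → X
  i=20: R-U = 23 → X
  i=21: Q-O =  2 → C
  i=22: T-B = 18 → S
  i=23: N-J =  4 → E
  i=24: O-M =  2 → C
  i=25: Z-R =  8 → I
  i=26: D-G = 23 → X
  i=27: D-G = 23 → X
  i=28: E-C =  2 → C
  i=29: G-O = 18 → S
  shifts repeat with period 7: CSECIXX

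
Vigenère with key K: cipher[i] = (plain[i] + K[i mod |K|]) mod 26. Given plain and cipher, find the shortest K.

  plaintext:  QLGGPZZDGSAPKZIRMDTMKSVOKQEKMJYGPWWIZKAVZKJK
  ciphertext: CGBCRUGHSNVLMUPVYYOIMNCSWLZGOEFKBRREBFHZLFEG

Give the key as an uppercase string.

  i= 0: C-Q = 12 → M
  i= 1: G-L = 21 → V
  i= 2: B-G = 21 → V
  i= 3: C-G = 22 → W
  i= 4: R-P =  2 → C
  i= 5: U-Z = 21 → V
  i= 6: G-Z =  7 → H
  i= 7: H-D =  4 → E
  i= 8: S-G = 12 → M
  i= 9: N-S = 21 → V
  i=10: V-A = 21 → V
  i=11: L-P = 22 → W
  i=12: M-K =  2 → C
  i=13: U-Z = 21 → V
  i=14: P-I =  7 → H
  i=15: V-R =  4 → E
  i=16: Y-M = 12 → M
  i=17: Y-D = 21 → V
  i=18: O-T = 21 → V
  i=19: I-M = 22 → W
  i=20: M-K =  2 → C
  i=21: N-S = 21 → V
  i=22: C-V =  7 → H
  i=23: S-O =  4 → E
  i=24: W-K = 12 → M
  i=25: L-Q = 21 → V
  i=26: Z-E = 21 → V
  i=27: G-K = 22 → W
  i=28: O-M =  2 → C
  i=29: E-J = 21 → V
  i=30: F-Y =  7 → H
  i=31: K-G =  4 → E
  i=32: B-P = 12 → M
  i=33: R-W = 21 → V
  i=34: R-W = 21 → V
  i=35: E-I = 22 → W
  i=36: B-Z =  2 → C
  i=37: F-K = 21 → V
  i=38: H-A =  7 → H
  i=39: Z-V =  4 → E
  i=40: L-Z = 12 → M
  i=41: F-K = 21 → V
  i=42: E-J = 21 → V
  i=43: G-K = 22 → W
  shifts repeat with period 8: MVVWCVHE

MVVWCVHE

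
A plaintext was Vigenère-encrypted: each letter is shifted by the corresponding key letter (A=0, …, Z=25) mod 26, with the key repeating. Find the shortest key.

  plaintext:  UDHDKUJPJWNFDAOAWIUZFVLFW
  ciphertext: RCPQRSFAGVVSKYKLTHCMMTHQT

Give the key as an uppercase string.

  i= 0: R-U = 23 → X
  i= 1: C-D = 25 → Z
  i= 2: P-H =  8 → I
  i= 3: Q-D = 13 → N
  i= 4: R-K =  7 → H
  i= 5: S-U = 24 → Y
  i= 6: F-J = 22 → W
  i= 7: A-P = 11 → L
  i= 8: G-J = 23 → X
  i= 9: V-W = 25 → Z
  i=10: V-N =  8 → I
  i=11: S-F = 13 → N
  i=12: K-D =  7 → H
  i=13: Y-A = 24 → Y
  i=14: K-O = 22 → W
  i=15: L-A = 11 → L
  i=16: T-W = 23 → X
  i=17: H-I = 25 → Z
  i=18: C-U =  8 → I
  i=19: M-Z = 13 → N
  i=20: M-F =  7 → H
  i=21: T-V = 24 → Y
  i=22: H-L = 22 → W
  i=23: Q-F = 11 → L
  i=24: T-W = 23 → X
  shifts repeat with period 8: XZINHYWL

XZINHYWL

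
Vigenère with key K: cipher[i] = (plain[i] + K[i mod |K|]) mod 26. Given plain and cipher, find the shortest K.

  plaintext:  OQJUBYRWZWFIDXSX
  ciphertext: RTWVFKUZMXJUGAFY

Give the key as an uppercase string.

  i= 0: R-O =  3 → D
  i= 1: T-Q =  3 → D
  i= 2: W-J = 13 → N
  i= 3: V-U =  1 → B
  i= 4: F-B =  4 → E
  i= 5: K-Y = 12 → M
  i= 6: U-R =  3 → D
  i= 7: Z-W =  3 → D
  i= 8: M-Z = 13 → N
  i= 9: X-W =  1 → B
  i=10: J-F =  4 → E
  i=11: U-I = 12 → M
  i=12: G-D =  3 → D
  i=13: A-X =  3 → D
  i=14: F-S = 13 → N
  i=15: Y-X =  1 → B
  shifts repeat with period 6: DDNBEM

DDNBEM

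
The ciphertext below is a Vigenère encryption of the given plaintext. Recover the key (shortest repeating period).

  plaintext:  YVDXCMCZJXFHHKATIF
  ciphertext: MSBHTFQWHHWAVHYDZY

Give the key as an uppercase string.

  i= 0: M-Y = 14 → O
  i= 1: S-V = 23 → X
  i= 2: B-D = 24 → Y
  i= 3: H-X = 10 → K
  i= 4: T-C = 17 → R
  i= 5: F-M = 19 → T
  i= 6: Q-C = 14 → O
  i= 7: W-Z = 23 → X
  i= 8: H-J = 24 → Y
  i= 9: H-X = 10 → K
  i=10: W-F = 17 → R
  i=11: A-H = 19 → T
  i=12: V-H = 14 → O
  i=13: H-K = 23 → X
  i=14: Y-A = 24 → Y
  i=15: D-T = 10 → K
  i=16: Z-I = 17 → R
  i=17: Y-F = 19 → T
  shifts repeat with period 6: OXYKRT

OXYKRT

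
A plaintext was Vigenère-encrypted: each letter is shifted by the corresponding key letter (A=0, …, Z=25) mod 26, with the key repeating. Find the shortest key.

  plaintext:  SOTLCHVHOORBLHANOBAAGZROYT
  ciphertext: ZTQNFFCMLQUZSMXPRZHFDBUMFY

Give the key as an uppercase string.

HFXCDY

  i= 0: Z-S =  7 → H
  i= 1: T-O =  5 → F
  i= 2: Q-T = 23 → X
  i= 3: N-L =  2 → C
  i= 4: F-C =  3 → D
  i= 5: F-H = 24 → Y
  i= 6: C-V =  7 → H
  i= 7: M-H =  5 → F
  i= 8: L-O = 23 → X
  i= 9: Q-O =  2 → C
  i=10: U-R =  3 → D
  i=11: Z-B = 24 → Y
  i=12: S-L =  7 → H
  i=13: M-H =  5 → F
  i=14: X-A = 23 → X
  i=15: P-N =  2 → C
  i=16: R-O =  3 → D
  i=17: Z-B = 24 → Y
  i=18: H-A =  7 → H
  i=19: F-A =  5 → F
  i=20: D-G = 23 → X
  i=21: B-Z =  2 → C
  i=22: U-R =  3 → D
  i=23: M-O = 24 → Y
  i=24: F-Y =  7 → H
  i=25: Y-T =  5 → F
  shifts repeat with period 6: HFXCDY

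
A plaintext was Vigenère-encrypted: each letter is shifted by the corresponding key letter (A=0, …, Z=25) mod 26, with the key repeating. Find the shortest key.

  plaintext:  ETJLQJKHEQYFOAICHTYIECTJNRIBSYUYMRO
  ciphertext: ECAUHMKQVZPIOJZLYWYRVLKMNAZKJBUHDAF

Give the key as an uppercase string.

AJRJRD

  i= 0: E-E =  0 → A
  i= 1: C-T =  9 → J
  i= 2: A-J = 17 → R
  i= 3: U-L =  9 → J
  i= 4: H-Q = 17 → R
  i= 5: M-J =  3 → D
  i= 6: K-K =  0 → A
  i= 7: Q-H =  9 → J
  i= 8: V-E = 17 → R
  i= 9: Z-Q =  9 → J
  i=10: P-Y = 17 → R
  i=11: I-F =  3 → D
  i=12: O-O =  0 → A
  i=13: J-A =  9 → J
  i=14: Z-I = 17 → R
  i=15: L-C =  9 → J
  i=16: Y-H = 17 → R
  i=17: W-T =  3 → D
  i=18: Y-Y =  0 → A
  i=19: R-I =  9 → J
  i=20: V-E = 17 → R
  i=21: L-C =  9 → J
  i=22: K-T = 17 → R
  i=23: M-J =  3 → D
  i=24: N-N =  0 → A
  i=25: A-R =  9 → J
  i=26: Z-I = 17 → R
  i=27: K-B =  9 → J
  i=28: J-S = 17 → R
  i=29: B-Y =  3 → D
  i=30: U-U =  0 → A
  i=31: H-Y =  9 → J
  i=32: D-M = 17 → R
  i=33: A-R =  9 → J
  i=34: F-O = 17 → R
  shifts repeat with period 6: AJRJRD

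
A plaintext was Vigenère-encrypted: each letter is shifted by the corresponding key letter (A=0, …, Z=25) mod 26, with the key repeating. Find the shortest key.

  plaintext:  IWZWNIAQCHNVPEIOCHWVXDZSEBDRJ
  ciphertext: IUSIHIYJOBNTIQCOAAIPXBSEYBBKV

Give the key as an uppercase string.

  i= 0: I-I =  0 → A
  i= 1: U-W = 24 → Y
  i= 2: S-Z = 19 → T
  i= 3: I-W = 12 → M
  i= 4: H-N = 20 → U
  i= 5: I-I =  0 → A
  i= 6: Y-A = 24 → Y
  i= 7: J-Q = 19 → T
  i= 8: O-C = 12 → M
  i= 9: B-H = 20 → U
  i=10: N-N =  0 → A
  i=11: T-V = 24 → Y
  i=12: I-P = 19 → T
  i=13: Q-E = 12 → M
  i=14: C-I = 20 → U
  i=15: O-O =  0 → A
  i=16: A-C = 24 → Y
  i=17: A-H = 19 → T
  i=18: I-W = 12 → M
  i=19: P-V = 20 → U
  i=20: X-X =  0 → A
  i=21: B-D = 24 → Y
  i=22: S-Z = 19 → T
  i=23: E-S = 12 → M
  i=24: Y-E = 20 → U
  i=25: B-B =  0 → A
  i=26: B-D = 24 → Y
  i=27: K-R = 19 → T
  i=28: V-J = 12 → M
  shifts repeat with period 5: AYTMU

AYTMU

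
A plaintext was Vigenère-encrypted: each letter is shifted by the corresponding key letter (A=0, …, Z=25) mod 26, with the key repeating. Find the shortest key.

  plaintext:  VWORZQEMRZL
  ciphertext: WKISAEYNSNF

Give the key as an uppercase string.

BOUB

  i= 0: W-V =  1 → B
  i= 1: K-W = 14 → O
  i= 2: I-O = 20 → U
  i= 3: S-R =  1 → B
  i= 4: A-Z =  1 → B
  i= 5: E-Q = 14 → O
  i= 6: Y-E = 20 → U
  i= 7: N-M =  1 → B
  i= 8: S-R =  1 → B
  i= 9: N-Z = 14 → O
  i=10: F-L = 20 → U
  shifts repeat with period 4: BOUB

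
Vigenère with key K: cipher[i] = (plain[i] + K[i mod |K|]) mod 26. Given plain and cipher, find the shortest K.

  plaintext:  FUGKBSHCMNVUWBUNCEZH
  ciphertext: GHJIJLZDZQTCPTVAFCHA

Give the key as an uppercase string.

  i= 0: G-F =  1 → B
  i= 1: H-U = 13 → N
  i= 2: J-G =  3 → D
  i= 3: I-K = 24 → Y
  i= 4: J-B =  8 → I
  i= 5: L-S = 19 → T
  i= 6: Z-H = 18 → S
  i= 7: D-C =  1 → B
  i= 8: Z-M = 13 → N
  i= 9: Q-N =  3 → D
  i=10: T-V = 24 → Y
  i=11: C-U =  8 → I
  i=12: P-W = 19 → T
  i=13: T-B = 18 → S
  i=14: V-U =  1 → B
  i=15: A-N = 13 → N
  i=16: F-C =  3 → D
  i=17: C-E = 24 → Y
  i=18: H-Z =  8 → I
  i=19: A-H = 19 → T
  shifts repeat with period 7: BNDYITS

BNDYITS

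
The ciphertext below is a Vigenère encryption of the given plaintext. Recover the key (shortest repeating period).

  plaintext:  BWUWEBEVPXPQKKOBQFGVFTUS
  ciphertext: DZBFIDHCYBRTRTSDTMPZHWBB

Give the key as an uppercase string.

  i= 0: D-B =  2 → C
  i= 1: Z-W =  3 → D
  i= 2: B-U =  7 → H
  i= 3: F-W =  9 → J
  i= 4: I-E =  4 → E
  i= 5: D-B =  2 → C
  i= 6: H-E =  3 → D
  i= 7: C-V =  7 → H
  i= 8: Y-P =  9 → J
  i= 9: B-X =  4 → E
  i=10: R-P =  2 → C
  i=11: T-Q =  3 → D
  i=12: R-K =  7 → H
  i=13: T-K =  9 → J
  i=14: S-O =  4 → E
  i=15: D-B =  2 → C
  i=16: T-Q =  3 → D
  i=17: M-F =  7 → H
  i=18: P-G =  9 → J
  i=19: Z-V =  4 → E
  i=20: H-F =  2 → C
  i=21: W-T =  3 → D
  i=22: B-U =  7 → H
  i=23: B-S =  9 → J
  shifts repeat with period 5: CDHJE

CDHJE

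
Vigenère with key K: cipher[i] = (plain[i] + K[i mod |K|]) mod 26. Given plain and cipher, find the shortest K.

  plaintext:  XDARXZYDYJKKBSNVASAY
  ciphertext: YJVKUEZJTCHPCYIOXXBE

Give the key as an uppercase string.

  i= 0: Y-X =  1 → B
  i= 1: J-D =  6 → G
  i= 2: V-A = 21 → V
  i= 3: K-R = 19 → T
  i= 4: U-X = 23 → X
  i= 5: E-Z =  5 → F
  i= 6: Z-Y =  1 → B
  i= 7: J-D =  6 → G
  i= 8: T-Y = 21 → V
  i= 9: C-J = 19 → T
  i=10: H-K = 23 → X
  i=11: P-K =  5 → F
  i=12: C-B =  1 → B
  i=13: Y-S =  6 → G
  i=14: I-N = 21 → V
  i=15: O-V = 19 → T
  i=16: X-A = 23 → X
  i=17: X-S =  5 → F
  i=18: B-A =  1 → B
  i=19: E-Y =  6 → G
  shifts repeat with period 6: BGVTXF

BGVTXF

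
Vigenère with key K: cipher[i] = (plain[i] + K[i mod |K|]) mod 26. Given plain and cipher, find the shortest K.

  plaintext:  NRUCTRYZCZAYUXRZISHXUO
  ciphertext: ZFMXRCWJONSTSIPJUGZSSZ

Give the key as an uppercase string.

  i= 0: Z-N = 12 → M
  i= 1: F-R = 14 → O
  i= 2: M-U = 18 → S
  i= 3: X-C = 21 → V
  i= 4: R-T = 24 → Y
  i= 5: C-R = 11 → L
  i= 6: W-Y = 24 → Y
  i= 7: J-Z = 10 → K
  i= 8: O-C = 12 → M
  i= 9: N-Z = 14 → O
  i=10: S-A = 18 → S
  i=11: T-Y = 21 → V
  i=12: S-U = 24 → Y
  i=13: I-X = 11 → L
  i=14: P-R = 24 → Y
  i=15: J-Z = 10 → K
  i=16: U-I = 12 → M
  i=17: G-S = 14 → O
  i=18: Z-H = 18 → S
  i=19: S-X = 21 → V
  i=20: S-U = 24 → Y
  i=21: Z-O = 11 → L
  shifts repeat with period 8: MOSVYLYK

MOSVYLYK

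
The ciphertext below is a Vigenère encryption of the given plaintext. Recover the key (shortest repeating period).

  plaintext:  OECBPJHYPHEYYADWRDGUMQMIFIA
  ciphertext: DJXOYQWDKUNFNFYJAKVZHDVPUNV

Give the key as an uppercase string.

  i= 0: D-O = 15 → P
  i= 1: J-E =  5 → F
  i= 2: X-C = 21 → V
  i= 3: O-B = 13 → N
  i= 4: Y-P =  9 → J
  i= 5: Q-J =  7 → H
  i= 6: W-H = 15 → P
  i= 7: D-Y =  5 → F
  i= 8: K-P = 21 → V
  i= 9: U-H = 13 → N
  i=10: N-E =  9 → J
  i=11: F-Y =  7 → H
  i=12: N-Y = 15 → P
  i=13: F-A =  5 → F
  i=14: Y-D = 21 → V
  i=15: J-W = 13 → N
  i=16: A-R =  9 → J
  i=17: K-D =  7 → H
  i=18: V-G = 15 → P
  i=19: Z-U =  5 → F
  i=20: H-M = 21 → V
  i=21: D-Q = 13 → N
  i=22: V-M =  9 → J
  i=23: P-I =  7 → H
  i=24: U-F = 15 → P
  i=25: N-I =  5 → F
  i=26: V-A = 21 → V
  shifts repeat with period 6: PFVNJH

PFVNJH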